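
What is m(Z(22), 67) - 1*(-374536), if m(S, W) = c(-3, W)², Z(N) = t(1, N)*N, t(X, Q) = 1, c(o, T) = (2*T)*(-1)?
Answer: 392492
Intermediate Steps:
c(o, T) = -2*T
Z(N) = N (Z(N) = 1*N = N)
m(S, W) = 4*W² (m(S, W) = (-2*W)² = 4*W²)
m(Z(22), 67) - 1*(-374536) = 4*67² - 1*(-374536) = 4*4489 + 374536 = 17956 + 374536 = 392492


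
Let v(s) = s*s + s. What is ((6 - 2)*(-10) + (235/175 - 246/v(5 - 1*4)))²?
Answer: 32012964/1225 ≈ 26133.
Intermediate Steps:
v(s) = s + s² (v(s) = s² + s = s + s²)
((6 - 2)*(-10) + (235/175 - 246/v(5 - 1*4)))² = ((6 - 2)*(-10) + (235/175 - 246*1/((1 + (5 - 1*4))*(5 - 1*4))))² = (4*(-10) + (235*(1/175) - 246*1/((1 + (5 - 4))*(5 - 4))))² = (-40 + (47/35 - 246/(1 + 1)))² = (-40 + (47/35 - 246/(1*2)))² = (-40 + (47/35 - 246/2))² = (-40 + (47/35 - 246*½))² = (-40 + (47/35 - 123))² = (-40 - 4258/35)² = (-5658/35)² = 32012964/1225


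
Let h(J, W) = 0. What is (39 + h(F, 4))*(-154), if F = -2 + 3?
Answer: -6006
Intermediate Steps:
F = 1
(39 + h(F, 4))*(-154) = (39 + 0)*(-154) = 39*(-154) = -6006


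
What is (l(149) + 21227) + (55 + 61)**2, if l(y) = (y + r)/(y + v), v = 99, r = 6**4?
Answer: 8602829/248 ≈ 34689.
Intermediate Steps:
r = 1296
l(y) = (1296 + y)/(99 + y) (l(y) = (y + 1296)/(y + 99) = (1296 + y)/(99 + y))
(l(149) + 21227) + (55 + 61)**2 = ((1296 + 149)/(99 + 149) + 21227) + (55 + 61)**2 = (1445/248 + 21227) + 116**2 = ((1/248)*1445 + 21227) + 13456 = (1445/248 + 21227) + 13456 = 5265741/248 + 13456 = 8602829/248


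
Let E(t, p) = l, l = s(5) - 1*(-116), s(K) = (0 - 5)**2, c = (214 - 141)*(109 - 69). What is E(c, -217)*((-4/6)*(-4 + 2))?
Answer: 188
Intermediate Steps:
c = 2920 (c = 73*40 = 2920)
s(K) = 25 (s(K) = (-5)**2 = 25)
l = 141 (l = 25 - 1*(-116) = 25 + 116 = 141)
E(t, p) = 141
E(c, -217)*((-4/6)*(-4 + 2)) = 141*((-4/6)*(-4 + 2)) = 141*(-4*1/6*(-2)) = 141*(-2/3*(-2)) = 141*(4/3) = 188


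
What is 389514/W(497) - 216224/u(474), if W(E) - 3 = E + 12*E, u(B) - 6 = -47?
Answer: 706821005/132512 ≈ 5334.0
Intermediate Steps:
u(B) = -41 (u(B) = 6 - 47 = -41)
W(E) = 3 + 13*E (W(E) = 3 + (E + 12*E) = 3 + 13*E)
389514/W(497) - 216224/u(474) = 389514/(3 + 13*497) - 216224/(-41) = 389514/(3 + 6461) - 216224*(-1/41) = 389514/6464 + 216224/41 = 389514*(1/6464) + 216224/41 = 194757/3232 + 216224/41 = 706821005/132512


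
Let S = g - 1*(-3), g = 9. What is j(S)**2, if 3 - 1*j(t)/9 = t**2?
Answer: 1610361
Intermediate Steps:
S = 12 (S = 9 - 1*(-3) = 9 + 3 = 12)
j(t) = 27 - 9*t**2
j(S)**2 = (27 - 9*12**2)**2 = (27 - 9*144)**2 = (27 - 1296)**2 = (-1269)**2 = 1610361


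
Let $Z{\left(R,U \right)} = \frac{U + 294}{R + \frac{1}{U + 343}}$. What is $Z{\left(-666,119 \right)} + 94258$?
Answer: $\frac{29002147472}{307691} \approx 94257.0$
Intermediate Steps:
$Z{\left(R,U \right)} = \frac{294 + U}{R + \frac{1}{343 + U}}$
$Z{\left(-666,119 \right)} + 94258 = \frac{100842 + 119^{2} + 637 \cdot 119}{1 + 343 \left(-666\right) - 79254} + 94258 = \frac{100842 + 14161 + 75803}{1 - 228438 - 79254} + 94258 = \frac{1}{-307691} \cdot 190806 + 94258 = \left(- \frac{1}{307691}\right) 190806 + 94258 = - \frac{190806}{307691} + 94258 = \frac{29002147472}{307691}$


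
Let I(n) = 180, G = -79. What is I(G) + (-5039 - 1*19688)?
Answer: -24547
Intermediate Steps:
I(G) + (-5039 - 1*19688) = 180 + (-5039 - 1*19688) = 180 + (-5039 - 19688) = 180 - 24727 = -24547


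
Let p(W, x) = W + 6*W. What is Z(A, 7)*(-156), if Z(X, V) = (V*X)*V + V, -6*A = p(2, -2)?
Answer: 16744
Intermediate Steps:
p(W, x) = 7*W
A = -7/3 (A = -7*2/6 = -⅙*14 = -7/3 ≈ -2.3333)
Z(X, V) = V + X*V² (Z(X, V) = X*V² + V = V + X*V²)
Z(A, 7)*(-156) = (7*(1 + 7*(-7/3)))*(-156) = (7*(1 - 49/3))*(-156) = (7*(-46/3))*(-156) = -322/3*(-156) = 16744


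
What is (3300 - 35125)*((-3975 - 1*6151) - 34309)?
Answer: 1414143875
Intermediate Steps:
(3300 - 35125)*((-3975 - 1*6151) - 34309) = -31825*((-3975 - 6151) - 34309) = -31825*(-10126 - 34309) = -31825*(-44435) = 1414143875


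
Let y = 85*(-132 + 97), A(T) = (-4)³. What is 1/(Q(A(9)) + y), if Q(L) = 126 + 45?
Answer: -1/2804 ≈ -0.00035663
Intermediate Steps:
A(T) = -64
Q(L) = 171
y = -2975 (y = 85*(-35) = -2975)
1/(Q(A(9)) + y) = 1/(171 - 2975) = 1/(-2804) = -1/2804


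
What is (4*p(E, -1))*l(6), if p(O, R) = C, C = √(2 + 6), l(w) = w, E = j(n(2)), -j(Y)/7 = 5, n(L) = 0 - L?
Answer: 48*√2 ≈ 67.882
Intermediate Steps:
n(L) = -L
j(Y) = -35 (j(Y) = -7*5 = -35)
E = -35
C = 2*√2 (C = √8 = 2*√2 ≈ 2.8284)
p(O, R) = 2*√2
(4*p(E, -1))*l(6) = (4*(2*√2))*6 = (8*√2)*6 = 48*√2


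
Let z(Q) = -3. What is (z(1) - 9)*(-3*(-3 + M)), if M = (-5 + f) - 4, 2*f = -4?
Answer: -504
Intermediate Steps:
f = -2 (f = (1/2)*(-4) = -2)
M = -11 (M = (-5 - 2) - 4 = -7 - 4 = -11)
(z(1) - 9)*(-3*(-3 + M)) = (-3 - 9)*(-3*(-3 - 11)) = -(-36)*(-14) = -12*42 = -504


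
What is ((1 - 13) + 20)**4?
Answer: 4096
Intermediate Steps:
((1 - 13) + 20)**4 = (-12 + 20)**4 = 8**4 = 4096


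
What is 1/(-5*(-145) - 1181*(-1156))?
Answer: 1/1365961 ≈ 7.3209e-7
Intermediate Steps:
1/(-5*(-145) - 1181*(-1156)) = 1/(725 + 1365236) = 1/1365961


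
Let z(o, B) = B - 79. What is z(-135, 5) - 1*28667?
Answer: -28741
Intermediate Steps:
z(o, B) = -79 + B
z(-135, 5) - 1*28667 = (-79 + 5) - 1*28667 = -74 - 28667 = -28741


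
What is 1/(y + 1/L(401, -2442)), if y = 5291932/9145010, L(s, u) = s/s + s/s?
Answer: 9145010/9864437 ≈ 0.92707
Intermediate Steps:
L(s, u) = 2 (L(s, u) = 1 + 1 = 2)
y = 2645966/4572505 (y = 5291932*(1/9145010) = 2645966/4572505 ≈ 0.57867)
1/(y + 1/L(401, -2442)) = 1/(2645966/4572505 + 1/2) = 1/(9864437/9145010) = 9145010/9864437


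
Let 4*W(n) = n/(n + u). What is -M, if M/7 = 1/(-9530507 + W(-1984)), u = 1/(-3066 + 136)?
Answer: 40691847/55401988929067 ≈ 7.3448e-7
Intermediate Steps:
u = -1/2930 (u = 1/(-2930) = -1/2930 ≈ -0.00034130)
W(n) = n/(4*(-1/2930 + n)) (W(n) = (n/(n - 1/2930))/4 = (n/(-1/2930 + n))/4 = n/(4*(-1/2930 + n)))
M = -40691847/55401988929067 (M = 7/(-9530507 + (1465/2)*(-1984)/(-1 + 2930*(-1984))) = 7/(-9530507 + (1465/2)*(-1984)/(-1 - 5813120)) = 7/(-9530507 + (1465/2)*(-1984)/(-5813121)) = 7/(-9530507 + (1465/2)*(-1984)*(-1/5813121)) = 7/(-9530507 + 1453280/5813121) = 7/(-55401988929067/5813121) = 7*(-5813121/55401988929067) = -40691847/55401988929067 ≈ -7.3448e-7)
-M = -1*(-40691847/55401988929067) = 40691847/55401988929067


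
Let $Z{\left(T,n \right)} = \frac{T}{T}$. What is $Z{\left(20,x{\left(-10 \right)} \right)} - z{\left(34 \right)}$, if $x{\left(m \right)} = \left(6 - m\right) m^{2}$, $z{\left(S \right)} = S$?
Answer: $-33$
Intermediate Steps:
$x{\left(m \right)} = m^{2} \left(6 - m\right)$
$Z{\left(T,n \right)} = 1$
$Z{\left(20,x{\left(-10 \right)} \right)} - z{\left(34 \right)} = 1 - 34 = -33$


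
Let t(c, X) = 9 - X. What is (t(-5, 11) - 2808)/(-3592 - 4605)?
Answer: 2810/8197 ≈ 0.34281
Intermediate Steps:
(t(-5, 11) - 2808)/(-3592 - 4605) = ((9 - 1*11) - 2808)/(-3592 - 4605) = ((9 - 11) - 2808)/(-8197) = (-2 - 2808)*(-1/8197) = -2810*(-1/8197) = 2810/8197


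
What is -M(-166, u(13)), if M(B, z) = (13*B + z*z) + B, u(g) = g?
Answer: 2155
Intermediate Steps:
M(B, z) = z² + 14*B (M(B, z) = (13*B + z²) + B = (z² + 13*B) + B = z² + 14*B)
-M(-166, u(13)) = -(13² + 14*(-166)) = -(169 - 2324) = -1*(-2155) = 2155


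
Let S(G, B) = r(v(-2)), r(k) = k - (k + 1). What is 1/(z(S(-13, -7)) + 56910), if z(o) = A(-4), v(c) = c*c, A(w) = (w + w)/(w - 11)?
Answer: 15/853658 ≈ 1.7571e-5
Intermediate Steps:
A(w) = 2*w/(-11 + w) (A(w) = (2*w)/(-11 + w) = 2*w/(-11 + w))
v(c) = c**2
r(k) = -1 (r(k) = k - (1 + k) = k + (-1 - k) = -1)
S(G, B) = -1
z(o) = 8/15 (z(o) = 2*(-4)/(-11 - 4) = 2*(-4)/(-15) = 2*(-4)*(-1/15) = 8/15)
1/(z(S(-13, -7)) + 56910) = 1/(8/15 + 56910) = 1/(853658/15) = 15/853658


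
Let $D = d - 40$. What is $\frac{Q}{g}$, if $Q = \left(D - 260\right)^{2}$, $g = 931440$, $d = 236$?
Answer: $\frac{256}{58215} \approx 0.0043975$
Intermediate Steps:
$D = 196$ ($D = 236 - 40 = 196$)
$Q = 4096$ ($Q = \left(196 - 260\right)^{2} = \left(-64\right)^{2} = 4096$)
$\frac{Q}{g} = \frac{4096}{931440} = 4096 \cdot \frac{1}{931440} = \frac{256}{58215}$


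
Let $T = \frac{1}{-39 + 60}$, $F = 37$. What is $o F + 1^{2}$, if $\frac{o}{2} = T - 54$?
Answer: $- \frac{83821}{21} \approx -3991.5$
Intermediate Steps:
$T = \frac{1}{21} \approx 0.047619$
$o = - \frac{2266}{21}$ ($o = 2 \left(\frac{1}{21} - 54\right) = 2 \left(- \frac{1133}{21}\right) = - \frac{2266}{21} \approx -107.9$)
$o F + 1^{2} = \left(- \frac{2266}{21}\right) 37 + 1^{2} = - \frac{83842}{21} + 1 = - \frac{83821}{21}$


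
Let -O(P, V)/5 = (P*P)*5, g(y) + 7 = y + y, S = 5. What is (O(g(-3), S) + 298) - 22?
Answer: -3949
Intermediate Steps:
g(y) = -7 + 2*y (g(y) = -7 + (y + y) = -7 + 2*y)
O(P, V) = -25*P² (O(P, V) = -5*P*P*5 = -5*P²*5 = -25*P²)
(O(g(-3), S) + 298) - 22 = (-25*(-7 + 2*(-3))² + 298) - 22 = (-25*(-7 - 6)² + 298) - 22 = (-25*(-13)² + 298) - 22 = (-25*169 + 298) - 22 = (-4225 + 298) - 22 = -3927 - 22 = -3949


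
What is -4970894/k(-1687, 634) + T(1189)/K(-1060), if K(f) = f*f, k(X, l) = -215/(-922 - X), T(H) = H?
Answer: 854550364306327/48314800 ≈ 1.7687e+7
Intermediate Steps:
K(f) = f²
-4970894/k(-1687, 634) + T(1189)/K(-1060) = -4970894/(215/(922 - 1687)) + 1189/((-1060)²) = -4970894/(215/(-765)) + 1189/1123600 = -4970894/(215*(-1/765)) + 1189*(1/1123600) = -4970894/(-43/153) + 1189/1123600 = -4970894*(-153/43) + 1189/1123600 = 760546782/43 + 1189/1123600 = 854550364306327/48314800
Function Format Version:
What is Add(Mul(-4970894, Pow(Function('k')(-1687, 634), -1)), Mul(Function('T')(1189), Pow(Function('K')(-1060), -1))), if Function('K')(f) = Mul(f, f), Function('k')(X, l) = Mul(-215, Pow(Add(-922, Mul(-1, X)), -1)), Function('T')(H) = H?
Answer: Rational(854550364306327, 48314800) ≈ 1.7687e+7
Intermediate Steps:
Function('K')(f) = Pow(f, 2)
Add(Mul(-4970894, Pow(Function('k')(-1687, 634), -1)), Mul(Function('T')(1189), Pow(Function('K')(-1060), -1))) = Add(Mul(-4970894, Pow(Mul(215, Pow(Add(922, -1687), -1)), -1)), Mul(1189, Pow(Pow(-1060, 2), -1))) = Add(Mul(-4970894, Pow(Mul(215, Pow(-765, -1)), -1)), Mul(1189, Pow(1123600, -1))) = Add(Mul(-4970894, Pow(Mul(215, Rational(-1, 765)), -1)), Mul(1189, Rational(1, 1123600))) = Add(Mul(-4970894, Pow(Rational(-43, 153), -1)), Rational(1189, 1123600)) = Add(Mul(-4970894, Rational(-153, 43)), Rational(1189, 1123600)) = Add(Rational(760546782, 43), Rational(1189, 1123600)) = Rational(854550364306327, 48314800)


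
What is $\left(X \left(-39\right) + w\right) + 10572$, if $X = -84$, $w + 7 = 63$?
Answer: $13904$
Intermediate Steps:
$w = 56$ ($w = -7 + 63 = 56$)
$\left(X \left(-39\right) + w\right) + 10572 = \left(\left(-84\right) \left(-39\right) + 56\right) + 10572 = \left(3276 + 56\right) + 10572 = 3332 + 10572 = 13904$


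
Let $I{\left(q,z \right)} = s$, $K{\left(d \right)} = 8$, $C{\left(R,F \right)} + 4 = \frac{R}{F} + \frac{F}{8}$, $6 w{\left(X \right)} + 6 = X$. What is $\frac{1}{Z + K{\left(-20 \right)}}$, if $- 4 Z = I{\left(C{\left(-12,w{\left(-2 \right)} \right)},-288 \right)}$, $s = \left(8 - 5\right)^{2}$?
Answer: $\frac{4}{23} \approx 0.17391$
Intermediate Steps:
$w{\left(X \right)} = -1 + \frac{X}{6}$
$s = 9$ ($s = 3^{2} = 9$)
$C{\left(R,F \right)} = -4 + \frac{F}{8} + \frac{R}{F}$ ($C{\left(R,F \right)} = -4 + \left(\frac{R}{F} + \frac{F}{8}\right) = -4 + \left(\frac{F}{8} + \frac{R}{F}\right) = -4 + \frac{F}{8} + \frac{R}{F}$)
$I{\left(q,z \right)} = 9$
$Z = - \frac{9}{4}$ ($Z = \left(- \frac{1}{4}\right) 9 = - \frac{9}{4} \approx -2.25$)
$\frac{1}{Z + K{\left(-20 \right)}} = \frac{1}{- \frac{9}{4} + 8} = \frac{1}{\frac{23}{4}} = \frac{4}{23}$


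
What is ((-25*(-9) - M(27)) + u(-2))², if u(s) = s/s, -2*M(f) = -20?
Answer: 46656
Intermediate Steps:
M(f) = 10 (M(f) = -½*(-20) = 10)
u(s) = 1
((-25*(-9) - M(27)) + u(-2))² = ((-25*(-9) - 1*10) + 1)² = ((225 - 10) + 1)² = (215 + 1)² = 216² = 46656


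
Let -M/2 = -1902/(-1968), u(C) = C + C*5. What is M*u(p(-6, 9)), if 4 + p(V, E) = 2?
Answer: 951/41 ≈ 23.195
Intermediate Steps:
p(V, E) = -2 (p(V, E) = -4 + 2 = -2)
u(C) = 6*C (u(C) = C + 5*C = 6*C)
M = -317/164 (M = -(-3804)/(-1968) = -(-3804)*(-1)/1968 = -2*317/328 = -317/164 ≈ -1.9329)
M*u(p(-6, 9)) = -951*(-2)/82 = -317/164*(-12) = 951/41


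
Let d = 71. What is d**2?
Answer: 5041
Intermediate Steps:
d**2 = 71**2 = 5041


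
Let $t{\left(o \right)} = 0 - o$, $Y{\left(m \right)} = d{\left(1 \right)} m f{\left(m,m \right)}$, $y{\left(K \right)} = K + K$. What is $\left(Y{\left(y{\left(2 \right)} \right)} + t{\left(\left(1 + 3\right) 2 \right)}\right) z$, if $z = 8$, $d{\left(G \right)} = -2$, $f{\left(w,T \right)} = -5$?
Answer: $256$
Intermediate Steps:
$y{\left(K \right)} = 2 K$
$Y{\left(m \right)} = 10 m$ ($Y{\left(m \right)} = - 2 m \left(-5\right) = 10 m$)
$t{\left(o \right)} = - o$
$\left(Y{\left(y{\left(2 \right)} \right)} + t{\left(\left(1 + 3\right) 2 \right)}\right) z = \left(10 \cdot 2 \cdot 2 - \left(1 + 3\right) 2\right) 8 = \left(10 \cdot 4 - 4 \cdot 2\right) 8 = \left(40 - 8\right) 8 = 32 \cdot 8 = 256$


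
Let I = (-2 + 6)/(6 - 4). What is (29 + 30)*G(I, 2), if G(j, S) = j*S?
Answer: 236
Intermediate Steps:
I = 2 (I = 4/2 = 4*(½) = 2)
G(j, S) = S*j
(29 + 30)*G(I, 2) = (29 + 30)*(2*2) = 59*4 = 236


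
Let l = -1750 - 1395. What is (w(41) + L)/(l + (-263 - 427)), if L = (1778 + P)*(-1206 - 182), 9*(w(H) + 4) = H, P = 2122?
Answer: 9743759/6903 ≈ 1411.5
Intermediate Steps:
w(H) = -4 + H/9
L = -5413200 (L = (1778 + 2122)*(-1206 - 182) = 3900*(-1388) = -5413200)
l = -3145
(w(41) + L)/(l + (-263 - 427)) = ((-4 + (⅑)*41) - 5413200)/(-3145 + (-263 - 427)) = ((-4 + 41/9) - 5413200)/(-3145 - 690) = (5/9 - 5413200)/(-3835) = -48718795/9*(-1/3835) = 9743759/6903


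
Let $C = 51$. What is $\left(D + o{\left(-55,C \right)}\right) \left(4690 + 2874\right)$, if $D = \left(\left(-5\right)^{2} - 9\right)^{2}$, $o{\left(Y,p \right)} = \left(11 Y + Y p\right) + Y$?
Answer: $-24272876$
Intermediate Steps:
$o{\left(Y,p \right)} = 12 Y + Y p$
$D = 256$ ($D = \left(25 - 9\right)^{2} = 16^{2} = 256$)
$\left(D + o{\left(-55,C \right)}\right) \left(4690 + 2874\right) = \left(256 - 55 \left(12 + 51\right)\right) \left(4690 + 2874\right) = \left(256 - 3465\right) 7564 = \left(-3209\right) 7564 = -24272876$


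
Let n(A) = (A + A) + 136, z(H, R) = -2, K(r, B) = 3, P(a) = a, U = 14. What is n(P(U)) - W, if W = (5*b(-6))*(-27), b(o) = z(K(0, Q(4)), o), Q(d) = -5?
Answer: -106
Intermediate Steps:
b(o) = -2
n(A) = 136 + 2*A (n(A) = 2*A + 136 = 136 + 2*A)
W = 270 (W = (5*(-2))*(-27) = -10*(-27) = 270)
n(P(U)) - W = (136 + 2*14) - 1*270 = (136 + 28) - 270 = 164 - 270 = -106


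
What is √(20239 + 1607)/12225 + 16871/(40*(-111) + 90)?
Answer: -16871/4350 + √21846/12225 ≈ -3.8663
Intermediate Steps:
√(20239 + 1607)/12225 + 16871/(40*(-111) + 90) = √21846*(1/12225) + 16871/(-4440 + 90) = √21846/12225 + 16871/(-4350) = √21846/12225 + 16871*(-1/4350) = √21846/12225 - 16871/4350 = -16871/4350 + √21846/12225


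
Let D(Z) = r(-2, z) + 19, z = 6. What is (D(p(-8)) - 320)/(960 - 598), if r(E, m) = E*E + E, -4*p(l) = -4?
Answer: -299/362 ≈ -0.82597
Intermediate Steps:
p(l) = 1 (p(l) = -¼*(-4) = 1)
r(E, m) = E + E² (r(E, m) = E² + E = E + E²)
D(Z) = 21 (D(Z) = -2*(1 - 2) + 19 = -2*(-1) + 19 = 2 + 19 = 21)
(D(p(-8)) - 320)/(960 - 598) = (21 - 320)/(960 - 598) = -299/362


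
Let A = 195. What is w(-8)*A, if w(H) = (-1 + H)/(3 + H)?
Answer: 351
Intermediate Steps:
w(H) = (-1 + H)/(3 + H)
w(-8)*A = ((-1 - 8)/(3 - 8))*195 = (-9/(-5))*195 = -1/5*(-9)*195 = (9/5)*195 = 351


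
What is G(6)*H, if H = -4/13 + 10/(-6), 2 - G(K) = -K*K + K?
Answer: -2464/39 ≈ -63.180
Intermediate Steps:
G(K) = 2 + K² - K (G(K) = 2 - (-K*K + K) = 2 - (-K² + K) = 2 - (K - K²) = 2 + (K² - K) = 2 + K² - K)
H = -77/39 (H = -4*1/13 + 10*(-⅙) = -4/13 - 5/3 = -77/39 ≈ -1.9744)
G(6)*H = (2 + 6² - 1*6)*(-77/39) = (2 + 36 - 6)*(-77/39) = 32*(-77/39) = -2464/39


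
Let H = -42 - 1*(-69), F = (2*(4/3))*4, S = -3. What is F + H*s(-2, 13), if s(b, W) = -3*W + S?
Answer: -3370/3 ≈ -1123.3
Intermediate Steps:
s(b, W) = -3 - 3*W (s(b, W) = -3*W - 3 = -3 - 3*W)
F = 32/3 (F = (2*(4*(⅓)))*4 = (2*(4/3))*4 = (8/3)*4 = 32/3 ≈ 10.667)
H = 27 (H = -42 + 69 = 27)
F + H*s(-2, 13) = 32/3 + 27*(-3 - 3*13) = 32/3 + 27*(-3 - 39) = 32/3 + 27*(-42) = 32/3 - 1134 = -3370/3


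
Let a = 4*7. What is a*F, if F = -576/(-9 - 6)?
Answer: 5376/5 ≈ 1075.2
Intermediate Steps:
a = 28
F = 192/5 (F = -576/(-15) = -1/15*(-576) = 192/5 ≈ 38.400)
a*F = 28*(192/5) = 5376/5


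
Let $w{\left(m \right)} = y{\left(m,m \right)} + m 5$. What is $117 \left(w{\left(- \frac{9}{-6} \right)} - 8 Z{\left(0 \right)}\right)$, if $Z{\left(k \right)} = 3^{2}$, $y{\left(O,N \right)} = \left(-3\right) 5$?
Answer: $- \frac{18603}{2} \approx -9301.5$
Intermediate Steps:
$y{\left(O,N \right)} = -15$
$Z{\left(k \right)} = 9$
$w{\left(m \right)} = -15 + 5 m$ ($w{\left(m \right)} = -15 + m 5 = -15 + 5 m$)
$117 \left(w{\left(- \frac{9}{-6} \right)} - 8 Z{\left(0 \right)}\right) = 117 \left(\left(-15 + 5 \left(- \frac{9}{-6}\right)\right) - 72\right) = 117 \left(\left(-15 + 5 \left(\left(-9\right) \left(- \frac{1}{6}\right)\right)\right) - 72\right) = 117 \left(\left(-15 + 5 \cdot \frac{3}{2}\right) - 72\right) = 117 \left(\left(-15 + \frac{15}{2}\right) - 72\right) = 117 \left(- \frac{15}{2} - 72\right) = 117 \left(- \frac{159}{2}\right) = - \frac{18603}{2}$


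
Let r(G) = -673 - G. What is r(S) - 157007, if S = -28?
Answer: -157652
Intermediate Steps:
r(S) - 157007 = (-673 - 1*(-28)) - 157007 = (-673 + 28) - 157007 = -645 - 157007 = -157652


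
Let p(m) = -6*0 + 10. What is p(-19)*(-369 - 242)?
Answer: -6110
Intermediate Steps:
p(m) = 10 (p(m) = 0 + 10 = 10)
p(-19)*(-369 - 242) = 10*(-369 - 242) = 10*(-611) = -6110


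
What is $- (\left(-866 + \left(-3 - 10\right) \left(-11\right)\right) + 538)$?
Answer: $185$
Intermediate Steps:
$- (\left(-866 + \left(-3 - 10\right) \left(-11\right)\right) + 538) = - (\left(-866 - -143\right) + 538) = - (\left(-866 + 143\right) + 538) = - (-723 + 538) = \left(-1\right) \left(-185\right) = 185$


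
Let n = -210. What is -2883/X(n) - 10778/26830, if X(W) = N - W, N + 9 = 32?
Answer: -39931082/3125695 ≈ -12.775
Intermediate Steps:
N = 23 (N = -9 + 32 = 23)
X(W) = 23 - W
-2883/X(n) - 10778/26830 = -2883/(23 - 1*(-210)) - 10778/26830 = -2883/(23 + 210) - 10778*1/26830 = -2883/233 - 5389/13415 = -39931082/3125695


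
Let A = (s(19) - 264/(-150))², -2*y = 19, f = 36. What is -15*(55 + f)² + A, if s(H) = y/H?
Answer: -310533531/2500 ≈ -1.2421e+5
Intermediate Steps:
y = -19/2 (y = -½*19 = -19/2 ≈ -9.5000)
s(H) = -19/(2*H)
A = 3969/2500 (A = (-19/2/19 - 264/(-150))² = (-19/2*1/19 - 264*(-1/150))² = (-½ + 44/25)² = (63/50)² = 3969/2500 ≈ 1.5876)
-15*(55 + f)² + A = -15*(55 + 36)² + 3969/2500 = -15*91² + 3969/2500 = -15*8281 + 3969/2500 = -124215 + 3969/2500 = -310533531/2500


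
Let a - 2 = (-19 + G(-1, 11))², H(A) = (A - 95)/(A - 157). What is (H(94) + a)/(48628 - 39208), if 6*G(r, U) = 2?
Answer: 22079/593460 ≈ 0.037204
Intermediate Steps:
H(A) = (-95 + A)/(-157 + A)
G(r, U) = ⅓ (G(r, U) = (⅙)*2 = ⅓)
a = 3154/9 (a = 2 + (-19 + ⅓)² = 2 + (-56/3)² = 2 + 3136/9 = 3154/9 ≈ 350.44)
(H(94) + a)/(48628 - 39208) = ((-95 + 94)/(-157 + 94) + 3154/9)/(48628 - 39208) = (-1/(-63) + 3154/9)/9420 = (-1/63*(-1) + 3154/9)*(1/9420) = (1/63 + 3154/9)*(1/9420) = (22079/63)*(1/9420) = 22079/593460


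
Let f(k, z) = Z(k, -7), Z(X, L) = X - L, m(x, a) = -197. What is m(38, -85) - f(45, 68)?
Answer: -249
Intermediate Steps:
f(k, z) = 7 + k (f(k, z) = k - 1*(-7) = k + 7 = 7 + k)
m(38, -85) - f(45, 68) = -197 - (7 + 45) = -197 - 1*52 = -197 - 52 = -249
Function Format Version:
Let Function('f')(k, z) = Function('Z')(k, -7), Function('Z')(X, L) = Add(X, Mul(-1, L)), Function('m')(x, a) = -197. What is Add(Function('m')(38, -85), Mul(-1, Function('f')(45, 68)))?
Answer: -249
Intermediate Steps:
Function('f')(k, z) = Add(7, k) (Function('f')(k, z) = Add(k, Mul(-1, -7)) = Add(k, 7) = Add(7, k))
Add(Function('m')(38, -85), Mul(-1, Function('f')(45, 68))) = Add(-197, Mul(-1, Add(7, 45))) = Add(-197, Mul(-1, 52)) = Add(-197, -52) = -249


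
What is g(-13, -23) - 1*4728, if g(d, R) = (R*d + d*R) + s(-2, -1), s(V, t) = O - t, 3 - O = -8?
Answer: -4118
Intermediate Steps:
O = 11 (O = 3 - 1*(-8) = 3 + 8 = 11)
s(V, t) = 11 - t
g(d, R) = 12 + 2*R*d (g(d, R) = (R*d + d*R) + (11 - 1*(-1)) = (R*d + R*d) + (11 + 1) = 2*R*d + 12 = 12 + 2*R*d)
g(-13, -23) - 1*4728 = (12 + 2*(-23)*(-13)) - 1*4728 = (12 + 598) - 4728 = 610 - 4728 = -4118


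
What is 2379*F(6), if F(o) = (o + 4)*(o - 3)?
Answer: 71370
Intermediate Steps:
F(o) = (-3 + o)*(4 + o) (F(o) = (4 + o)*(-3 + o) = (-3 + o)*(4 + o))
2379*F(6) = 2379*(-12 + 6 + 6**2) = 2379*(-12 + 6 + 36) = 2379*30 = 71370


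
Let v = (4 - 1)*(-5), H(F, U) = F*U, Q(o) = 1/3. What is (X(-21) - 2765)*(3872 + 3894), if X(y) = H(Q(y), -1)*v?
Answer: -21434160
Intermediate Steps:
Q(o) = ⅓
v = -15 (v = 3*(-5) = -15)
X(y) = 5 (X(y) = ((⅓)*(-1))*(-15) = -⅓*(-15) = 5)
(X(-21) - 2765)*(3872 + 3894) = (5 - 2765)*(3872 + 3894) = -2760*7766 = -21434160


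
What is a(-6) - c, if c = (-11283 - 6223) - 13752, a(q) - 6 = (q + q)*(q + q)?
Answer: 31408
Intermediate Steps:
a(q) = 6 + 4*q² (a(q) = 6 + (q + q)*(q + q) = 6 + (2*q)*(2*q) = 6 + 4*q²)
c = -31258 (c = -17506 - 13752 = -31258)
a(-6) - c = (6 + 4*(-6)²) - 1*(-31258) = (6 + 4*36) + 31258 = (6 + 144) + 31258 = 150 + 31258 = 31408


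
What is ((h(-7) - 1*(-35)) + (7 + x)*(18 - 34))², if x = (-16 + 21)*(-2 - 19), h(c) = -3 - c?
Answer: 2582449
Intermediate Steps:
x = -105 (x = 5*(-21) = -105)
((h(-7) - 1*(-35)) + (7 + x)*(18 - 34))² = (((-3 - 1*(-7)) - 1*(-35)) + (7 - 105)*(18 - 34))² = (((-3 + 7) + 35) - 98*(-16))² = ((4 + 35) + 1568)² = (39 + 1568)² = 1607² = 2582449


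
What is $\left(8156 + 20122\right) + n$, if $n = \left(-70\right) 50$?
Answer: $24778$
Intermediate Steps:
$n = -3500$
$\left(8156 + 20122\right) + n = \left(8156 + 20122\right) - 3500 = 28278 - 3500 = 24778$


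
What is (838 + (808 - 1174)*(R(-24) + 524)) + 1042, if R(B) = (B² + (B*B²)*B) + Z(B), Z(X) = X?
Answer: -121821952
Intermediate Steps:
R(B) = B + B² + B⁴ (R(B) = (B² + (B*B²)*B) + B = (B² + B³*B) + B = (B² + B⁴) + B = B + B² + B⁴)
(838 + (808 - 1174)*(R(-24) + 524)) + 1042 = (838 + (808 - 1174)*(-24*(1 - 24 + (-24)³) + 524)) + 1042 = (838 - 366*(-24*(1 - 24 - 13824) + 524)) + 1042 = (838 - 366*(-24*(-13847) + 524)) + 1042 = (838 - 366*(332328 + 524)) + 1042 = (838 - 366*332852) + 1042 = (838 - 121823832) + 1042 = -121822994 + 1042 = -121821952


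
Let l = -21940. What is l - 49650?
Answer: -71590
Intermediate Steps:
l - 49650 = -21940 - 49650 = -71590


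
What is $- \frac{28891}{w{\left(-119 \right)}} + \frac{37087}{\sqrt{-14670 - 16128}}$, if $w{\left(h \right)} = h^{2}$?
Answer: $- \frac{28891}{14161} - \frac{37087 i \sqrt{3422}}{10266} \approx -2.0402 - 211.33 i$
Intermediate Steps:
$- \frac{28891}{w{\left(-119 \right)}} + \frac{37087}{\sqrt{-14670 - 16128}} = - \frac{28891}{\left(-119\right)^{2}} + \frac{37087}{\sqrt{-14670 - 16128}} = - \frac{28891}{14161} + \frac{37087}{\sqrt{-30798}} = \left(-28891\right) \frac{1}{14161} + \frac{37087}{3 i \sqrt{3422}} = - \frac{28891}{14161} + 37087 \left(- \frac{i \sqrt{3422}}{10266}\right) = - \frac{28891}{14161} - \frac{37087 i \sqrt{3422}}{10266}$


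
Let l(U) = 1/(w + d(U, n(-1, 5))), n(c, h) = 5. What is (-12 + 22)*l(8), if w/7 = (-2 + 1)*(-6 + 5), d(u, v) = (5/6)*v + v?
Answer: 60/97 ≈ 0.61856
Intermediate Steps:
d(u, v) = 11*v/6 (d(u, v) = (5*(1/6))*v + v = 5*v/6 + v = 11*v/6)
w = 7 (w = 7*((-2 + 1)*(-6 + 5)) = 7*(-1*(-1)) = 7*1 = 7)
l(U) = 6/97 (l(U) = 1/(7 + (11/6)*5) = 1/(7 + 55/6) = 1/(97/6) = 6/97)
(-12 + 22)*l(8) = (-12 + 22)*(6/97) = 10*(6/97) = 60/97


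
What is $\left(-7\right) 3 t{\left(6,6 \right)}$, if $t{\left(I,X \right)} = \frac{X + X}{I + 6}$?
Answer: $-21$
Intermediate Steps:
$t{\left(I,X \right)} = \frac{2 X}{6 + I}$
$\left(-7\right) 3 t{\left(6,6 \right)} = \left(-7\right) 3 \cdot 2 \cdot 6 \frac{1}{6 + 6} = - 21 \cdot 2 \cdot 6 \cdot \frac{1}{12} = \left(-21\right) 1 = -21$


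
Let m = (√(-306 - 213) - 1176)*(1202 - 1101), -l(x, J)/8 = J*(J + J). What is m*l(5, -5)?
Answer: 47510400 - 40400*I*√519 ≈ 4.751e+7 - 9.2038e+5*I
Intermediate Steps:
l(x, J) = -16*J² (l(x, J) = -8*J*(J + J) = -8*J*2*J = -16*J²)
m = -118776 + 101*I*√519 (m = (√(-519) - 1176)*101 = (I*√519 - 1176)*101 = (-1176 + I*√519)*101 = -118776 + 101*I*√519 ≈ -1.1878e+5 + 2300.9*I)
m*l(5, -5) = (-118776 + 101*I*√519)*(-16*(-5)²) = (-118776 + 101*I*√519)*(-16*25) = (-118776 + 101*I*√519)*(-400) = 47510400 - 40400*I*√519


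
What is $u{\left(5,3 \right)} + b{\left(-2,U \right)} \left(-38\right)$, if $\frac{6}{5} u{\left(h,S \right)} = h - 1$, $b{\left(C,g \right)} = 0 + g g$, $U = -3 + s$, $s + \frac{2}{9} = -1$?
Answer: $- \frac{54602}{81} \approx -674.1$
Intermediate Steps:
$s = - \frac{11}{9}$ ($s = - \frac{2}{9} - 1 = - \frac{11}{9} \approx -1.2222$)
$U = - \frac{38}{9}$ ($U = -3 - \frac{11}{9} = - \frac{38}{9} \approx -4.2222$)
$b{\left(C,g \right)} = g^{2}$ ($b{\left(C,g \right)} = 0 + g^{2} = g^{2}$)
$u{\left(h,S \right)} = - \frac{5}{6} + \frac{5 h}{6}$ ($u{\left(h,S \right)} = \frac{5 \left(h - 1\right)}{6} = \frac{5 \left(-1 + h\right)}{6} = - \frac{5}{6} + \frac{5 h}{6}$)
$u{\left(5,3 \right)} + b{\left(-2,U \right)} \left(-38\right) = \left(- \frac{5}{6} + \frac{5}{6} \cdot 5\right) + \left(- \frac{38}{9}\right)^{2} \left(-38\right) = \left(- \frac{5}{6} + \frac{25}{6}\right) + \frac{1444}{81} \left(-38\right) = \frac{10}{3} - \frac{54872}{81} = - \frac{54602}{81}$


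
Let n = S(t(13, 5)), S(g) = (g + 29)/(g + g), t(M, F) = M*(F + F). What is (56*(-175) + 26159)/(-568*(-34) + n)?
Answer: 4253340/5021279 ≈ 0.84706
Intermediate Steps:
t(M, F) = 2*F*M (t(M, F) = M*(2*F) = 2*F*M)
S(g) = (29 + g)/(2*g) (S(g) = (29 + g)/((2*g)) = (29 + g)*(1/(2*g)) = (29 + g)/(2*g))
n = 159/260 (n = (29 + 2*5*13)/(2*((2*5*13))) = (½)*(29 + 130)/130 = (½)*(1/130)*159 = 159/260 ≈ 0.61154)
(56*(-175) + 26159)/(-568*(-34) + n) = (56*(-175) + 26159)/(-568*(-34) + 159/260) = (-9800 + 26159)/(19312 + 159/260) = 16359/(5021279/260) = 16359*(260/5021279) = 4253340/5021279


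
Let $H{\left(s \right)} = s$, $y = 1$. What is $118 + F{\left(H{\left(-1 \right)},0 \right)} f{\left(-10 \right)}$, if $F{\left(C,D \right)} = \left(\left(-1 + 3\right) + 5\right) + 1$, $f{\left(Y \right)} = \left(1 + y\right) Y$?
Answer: $-42$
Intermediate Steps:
$f{\left(Y \right)} = 2 Y$ ($f{\left(Y \right)} = \left(1 + 1\right) Y = 2 Y$)
$F{\left(C,D \right)} = 8$ ($F{\left(C,D \right)} = \left(2 + 5\right) + 1 = 7 + 1 = 8$)
$118 + F{\left(H{\left(-1 \right)},0 \right)} f{\left(-10 \right)} = 118 + 8 \cdot 2 \left(-10\right) = 118 + 8 \left(-20\right) = 118 - 160 = -42$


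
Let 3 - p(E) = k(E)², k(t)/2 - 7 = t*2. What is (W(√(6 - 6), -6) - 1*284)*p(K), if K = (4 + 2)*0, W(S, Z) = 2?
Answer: 54426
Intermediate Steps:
k(t) = 14 + 4*t (k(t) = 14 + 2*(t*2) = 14 + 2*(2*t) = 14 + 4*t)
K = 0 (K = 6*0 = 0)
p(E) = 3 - (14 + 4*E)²
(W(√(6 - 6), -6) - 1*284)*p(K) = (2 - 1*284)*(3 - 4*(7 + 2*0)²) = (2 - 284)*(3 - 4*(7 + 0)²) = -282*(3 - 4*7²) = -282*(3 - 4*49) = -282*(3 - 196) = -282*(-193) = 54426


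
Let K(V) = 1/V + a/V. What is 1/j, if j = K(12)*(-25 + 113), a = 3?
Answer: 3/88 ≈ 0.034091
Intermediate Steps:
K(V) = 4/V (K(V) = 1/V + 3/V = 4/V)
j = 88/3 (j = (4/12)*(-25 + 113) = (4*(1/12))*88 = (1/3)*88 = 88/3 ≈ 29.333)
1/j = 1/(88/3) = 3/88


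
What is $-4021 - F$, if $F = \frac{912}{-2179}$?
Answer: $- \frac{8760847}{2179} \approx -4020.6$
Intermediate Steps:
$F = - \frac{912}{2179}$ ($F = 912 \left(- \frac{1}{2179}\right) = - \frac{912}{2179} \approx -0.41854$)
$-4021 - F = -4021 - - \frac{912}{2179} = -4021 + \frac{912}{2179} = - \frac{8760847}{2179}$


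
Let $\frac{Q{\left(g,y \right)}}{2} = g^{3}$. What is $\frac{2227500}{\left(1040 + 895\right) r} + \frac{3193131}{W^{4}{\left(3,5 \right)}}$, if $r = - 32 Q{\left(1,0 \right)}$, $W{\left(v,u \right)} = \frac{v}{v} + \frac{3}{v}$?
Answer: $\frac{68646129}{344} \approx 1.9955 \cdot 10^{5}$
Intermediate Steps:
$Q{\left(g,y \right)} = 2 g^{3}$
$W{\left(v,u \right)} = 1 + \frac{3}{v}$
$r = -64$ ($r = - 32 \cdot 2 \cdot 1^{3} = - 32 \cdot 2 \cdot 1 = \left(-32\right) 2 = -64$)
$\frac{2227500}{\left(1040 + 895\right) r} + \frac{3193131}{W^{4}{\left(3,5 \right)}} = \frac{2227500}{\left(1040 + 895\right) \left(-64\right)} + \frac{3193131}{\left(\frac{3 + 3}{3}\right)^{4}} = \frac{2227500}{1935 \left(-64\right)} + \frac{3193131}{\left(\frac{1}{3} \cdot 6\right)^{4}} = \frac{2227500}{-123840} + \frac{3193131}{2^{4}} = 2227500 \left(- \frac{1}{123840}\right) + \frac{3193131}{16} = - \frac{12375}{688} + 3193131 \cdot \frac{1}{16} = - \frac{12375}{688} + \frac{3193131}{16} = \frac{68646129}{344}$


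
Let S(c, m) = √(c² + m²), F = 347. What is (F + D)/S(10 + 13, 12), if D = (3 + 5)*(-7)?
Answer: 291*√673/673 ≈ 11.217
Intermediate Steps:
D = -56 (D = 8*(-7) = -56)
(F + D)/S(10 + 13, 12) = (347 - 56)/(√((10 + 13)² + 12²)) = 291/(√(23² + 144)) = 291/(√(529 + 144)) = 291/(√673) = 291*(√673/673) = 291*√673/673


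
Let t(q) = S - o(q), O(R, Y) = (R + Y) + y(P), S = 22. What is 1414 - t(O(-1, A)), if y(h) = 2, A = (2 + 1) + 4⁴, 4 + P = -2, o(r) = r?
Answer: 1652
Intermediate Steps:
P = -6 (P = -4 - 2 = -6)
A = 259 (A = 3 + 256 = 259)
O(R, Y) = 2 + R + Y (O(R, Y) = (R + Y) + 2 = 2 + R + Y)
t(q) = 22 - q
1414 - t(O(-1, A)) = 1414 - (22 - (2 - 1 + 259)) = 1414 - (22 - 1*260) = 1414 - (22 - 260) = 1414 - 1*(-238) = 1414 + 238 = 1652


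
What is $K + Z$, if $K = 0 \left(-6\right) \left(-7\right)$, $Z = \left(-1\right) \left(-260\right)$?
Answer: $260$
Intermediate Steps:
$Z = 260$
$K = 0$ ($K = 0 \left(-7\right) = 0$)
$K + Z = 0 + 260 = 260$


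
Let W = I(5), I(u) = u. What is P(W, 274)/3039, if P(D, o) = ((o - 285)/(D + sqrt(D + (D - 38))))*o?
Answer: -15070/161067 + 6028*I*sqrt(7)/161067 ≈ -0.093564 + 0.099018*I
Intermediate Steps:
W = 5
P(D, o) = o*(-285 + o)/(D + sqrt(-38 + 2*D)) (P(D, o) = ((-285 + o)/(D + sqrt(D + (-38 + D))))*o = ((-285 + o)/(D + sqrt(-38 + 2*D)))*o = o*(-285 + o)/(D + sqrt(-38 + 2*D)))
P(W, 274)/3039 = (274*(-285 + 274)/(5 + sqrt(2)*sqrt(-19 + 5)))/3039 = (274*(-11)/(5 + sqrt(2)*sqrt(-14)))*(1/3039) = (274*(-11)/(5 + sqrt(2)*(I*sqrt(14))))*(1/3039) = (274*(-11)/(5 + 2*I*sqrt(7)))*(1/3039) = -3014/(5 + 2*I*sqrt(7))*(1/3039) = -3014/(3039*(5 + 2*I*sqrt(7)))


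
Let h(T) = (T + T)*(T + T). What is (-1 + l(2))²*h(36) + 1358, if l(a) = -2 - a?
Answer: 130958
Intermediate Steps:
h(T) = 4*T² (h(T) = (2*T)*(2*T) = 4*T²)
(-1 + l(2))²*h(36) + 1358 = (-1 + (-2 - 1*2))²*(4*36²) + 1358 = (-1 + (-2 - 2))²*(4*1296) + 1358 = (-1 - 4)²*5184 + 1358 = (-5)²*5184 + 1358 = 25*5184 + 1358 = 129600 + 1358 = 130958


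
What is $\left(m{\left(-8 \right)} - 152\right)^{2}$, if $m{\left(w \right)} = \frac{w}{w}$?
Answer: $22801$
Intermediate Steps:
$m{\left(w \right)} = 1$
$\left(m{\left(-8 \right)} - 152\right)^{2} = \left(1 - 152\right)^{2} = \left(-151\right)^{2} = 22801$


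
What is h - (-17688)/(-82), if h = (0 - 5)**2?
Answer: -7819/41 ≈ -190.71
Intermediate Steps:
h = 25 (h = (-5)**2 = 25)
h - (-17688)/(-82) = 25 - (-17688)/(-82) = 25 - (-17688)*(-1)/82 = 25 - 132*67/41 = 25 - 8844/41 = -7819/41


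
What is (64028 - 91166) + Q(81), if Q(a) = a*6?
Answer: -26652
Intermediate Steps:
Q(a) = 6*a
(64028 - 91166) + Q(81) = (64028 - 91166) + 6*81 = -27138 + 486 = -26652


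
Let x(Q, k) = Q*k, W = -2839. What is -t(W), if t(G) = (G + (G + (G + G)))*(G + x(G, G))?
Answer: 91496223192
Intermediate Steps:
t(G) = 4*G*(G + G²) (t(G) = (G + (G + (G + G)))*(G + G*G) = (G + (G + 2*G))*(G + G²) = (G + 3*G)*(G + G²) = (4*G)*(G + G²) = 4*G*(G + G²))
-t(W) = -4*(-2839)²*(1 - 2839) = -4*8059921*(-2838) = -1*(-91496223192) = 91496223192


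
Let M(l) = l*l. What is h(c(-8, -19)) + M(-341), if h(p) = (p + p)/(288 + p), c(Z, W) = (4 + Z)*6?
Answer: 1279089/11 ≈ 1.1628e+5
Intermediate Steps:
c(Z, W) = 24 + 6*Z
M(l) = l**2
h(p) = 2*p/(288 + p) (h(p) = (2*p)/(288 + p) = 2*p/(288 + p))
h(c(-8, -19)) + M(-341) = 2*(24 + 6*(-8))/(288 + (24 + 6*(-8))) + (-341)**2 = 2*(24 - 48)/(288 + (24 - 48)) + 116281 = 2*(-24)/(288 - 24) + 116281 = 2*(-24)/264 + 116281 = 2*(-24)*(1/264) + 116281 = -2/11 + 116281 = 1279089/11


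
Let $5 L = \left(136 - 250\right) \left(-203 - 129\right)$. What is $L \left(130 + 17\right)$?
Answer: $\frac{5563656}{5} \approx 1.1127 \cdot 10^{6}$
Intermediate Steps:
$L = \frac{37848}{5}$ ($L = \frac{\left(136 - 250\right) \left(-203 - 129\right)}{5} = \frac{\left(-114\right) \left(-332\right)}{5} = \frac{1}{5} \cdot 37848 = \frac{37848}{5} \approx 7569.6$)
$L \left(130 + 17\right) = \frac{37848 \left(130 + 17\right)}{5} = \frac{37848}{5} \cdot 147 = \frac{5563656}{5}$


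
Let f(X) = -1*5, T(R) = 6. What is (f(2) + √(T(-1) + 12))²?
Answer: 43 - 30*√2 ≈ 0.57359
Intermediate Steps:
f(X) = -5
(f(2) + √(T(-1) + 12))² = (-5 + √(6 + 12))² = (-5 + √18)² = (-5 + 3*√2)²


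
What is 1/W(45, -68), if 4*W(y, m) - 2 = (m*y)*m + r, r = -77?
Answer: 4/208005 ≈ 1.9230e-5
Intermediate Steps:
W(y, m) = -75/4 + y*m**2/4 (W(y, m) = 1/2 + ((m*y)*m - 77)/4 = 1/2 + (y*m**2 - 77)/4 = 1/2 + (-77 + y*m**2)/4 = 1/2 + (-77/4 + y*m**2/4) = -75/4 + y*m**2/4)
1/W(45, -68) = 1/(-75/4 + (1/4)*45*(-68)**2) = 1/(-75/4 + (1/4)*45*4624) = 1/(-75/4 + 52020) = 1/(208005/4) = 4/208005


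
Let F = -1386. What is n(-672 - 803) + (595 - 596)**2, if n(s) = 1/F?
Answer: 1385/1386 ≈ 0.99928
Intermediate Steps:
n(s) = -1/1386 (n(s) = 1/(-1386) = -1/1386)
n(-672 - 803) + (595 - 596)**2 = -1/1386 + (595 - 596)**2 = -1/1386 + (-1)**2 = -1/1386 + 1 = 1385/1386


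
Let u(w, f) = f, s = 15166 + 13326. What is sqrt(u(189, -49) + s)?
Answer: sqrt(28443) ≈ 168.65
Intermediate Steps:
s = 28492
sqrt(u(189, -49) + s) = sqrt(-49 + 28492) = sqrt(28443)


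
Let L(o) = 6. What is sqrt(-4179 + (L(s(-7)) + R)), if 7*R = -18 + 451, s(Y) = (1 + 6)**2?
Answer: I*sqrt(201446)/7 ≈ 64.118*I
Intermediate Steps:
s(Y) = 49 (s(Y) = 7**2 = 49)
R = 433/7 (R = (-18 + 451)/7 = (1/7)*433 = 433/7 ≈ 61.857)
sqrt(-4179 + (L(s(-7)) + R)) = sqrt(-4179 + (6 + 433/7)) = sqrt(-4179 + 475/7) = sqrt(-28778/7) = I*sqrt(201446)/7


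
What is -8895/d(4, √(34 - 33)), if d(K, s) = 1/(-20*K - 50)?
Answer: 1156350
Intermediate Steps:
d(K, s) = 1/(-50 - 20*K)
-8895/d(4, √(34 - 33)) = -8895/((-1/(50 + 20*4))) = -8895/((-1/(50 + 80))) = -8895/((-1/130)) = -8895/((-1*1/130)) = -8895/(-1/130) = -8895*(-130) = 1156350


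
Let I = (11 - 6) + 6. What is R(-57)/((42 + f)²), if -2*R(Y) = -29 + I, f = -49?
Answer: 9/49 ≈ 0.18367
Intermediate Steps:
I = 11 (I = 5 + 6 = 11)
R(Y) = 9 (R(Y) = -(-29 + 11)/2 = -½*(-18) = 9)
R(-57)/((42 + f)²) = 9/((42 - 49)²) = 9/((-7)²) = 9/49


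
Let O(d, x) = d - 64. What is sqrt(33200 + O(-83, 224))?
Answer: sqrt(33053) ≈ 181.80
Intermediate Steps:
O(d, x) = -64 + d
sqrt(33200 + O(-83, 224)) = sqrt(33200 + (-64 - 83)) = sqrt(33200 - 147) = sqrt(33053)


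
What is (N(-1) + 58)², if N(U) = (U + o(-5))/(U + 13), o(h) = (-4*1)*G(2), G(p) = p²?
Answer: 461041/144 ≈ 3201.7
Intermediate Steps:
o(h) = -16 (o(h) = -4*1*2² = -4*4 = -16)
N(U) = (-16 + U)/(13 + U) (N(U) = (U - 16)/(U + 13) = (-16 + U)/(13 + U))
(N(-1) + 58)² = ((-16 - 1)/(13 - 1) + 58)² = (-17/12 + 58)² = (679/12)² = 461041/144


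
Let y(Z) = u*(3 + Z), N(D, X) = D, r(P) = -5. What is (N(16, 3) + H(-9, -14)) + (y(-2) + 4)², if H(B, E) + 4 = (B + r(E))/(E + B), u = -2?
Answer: 382/23 ≈ 16.609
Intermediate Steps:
y(Z) = -6 - 2*Z (y(Z) = -2*(3 + Z) = -6 - 2*Z)
H(B, E) = -4 + (-5 + B)/(B + E) (H(B, E) = -4 + (B - 5)/(E + B) = -4 + (-5 + B)/(B + E))
(N(16, 3) + H(-9, -14)) + (y(-2) + 4)² = (16 + (-5 - 4*(-14) - 3*(-9))/(-9 - 14)) + ((-6 - 2*(-2)) + 4)² = (16 + (-5 + 56 + 27)/(-23)) + ((-6 + 4) + 4)² = (16 - 1/23*78) + (-2 + 4)² = (16 - 78/23) + 2² = 290/23 + 4 = 382/23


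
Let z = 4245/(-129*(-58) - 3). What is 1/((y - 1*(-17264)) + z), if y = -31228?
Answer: -2493/34810837 ≈ -7.1616e-5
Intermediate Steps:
z = 1415/2493 (z = 4245/(7482 - 3) = 4245/7479 = 4245*(1/7479) = 1415/2493 ≈ 0.56759)
1/((y - 1*(-17264)) + z) = 1/((-31228 - 1*(-17264)) + 1415/2493) = 1/((-31228 + 17264) + 1415/2493) = 1/(-13964 + 1415/2493) = 1/(-34810837/2493) = -2493/34810837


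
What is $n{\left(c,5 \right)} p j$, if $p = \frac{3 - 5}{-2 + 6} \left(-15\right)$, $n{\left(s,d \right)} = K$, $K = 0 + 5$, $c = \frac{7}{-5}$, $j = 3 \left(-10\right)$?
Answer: $-1125$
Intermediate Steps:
$j = -30$
$c = - \frac{7}{5}$ ($c = 7 \left(- \frac{1}{5}\right) = - \frac{7}{5} \approx -1.4$)
$K = 5$
$n{\left(s,d \right)} = 5$
$p = \frac{15}{2}$ ($p = - \frac{2}{4} \left(-15\right) = \left(-2\right) \frac{1}{4} \left(-15\right) = \left(- \frac{1}{2}\right) \left(-15\right) = \frac{15}{2} \approx 7.5$)
$n{\left(c,5 \right)} p j = 5 \cdot \frac{15}{2} \left(-30\right) = \frac{75}{2} \left(-30\right) = -1125$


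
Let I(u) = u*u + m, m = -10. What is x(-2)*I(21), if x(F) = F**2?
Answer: 1724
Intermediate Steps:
I(u) = -10 + u**2 (I(u) = u*u - 10 = u**2 - 10 = -10 + u**2)
x(-2)*I(21) = (-2)**2*(-10 + 21**2) = 4*(-10 + 441) = 4*431 = 1724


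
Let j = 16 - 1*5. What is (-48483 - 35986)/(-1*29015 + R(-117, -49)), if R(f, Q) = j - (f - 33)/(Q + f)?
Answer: 7010927/2407407 ≈ 2.9122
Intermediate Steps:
j = 11 (j = 16 - 5 = 11)
R(f, Q) = 11 - (-33 + f)/(Q + f) (R(f, Q) = 11 - (f - 33)/(Q + f) = 11 - (-33 + f)/(Q + f))
(-48483 - 35986)/(-1*29015 + R(-117, -49)) = (-48483 - 35986)/(-1*29015 + (33 + 10*(-117) + 11*(-49))/(-49 - 117)) = -84469/(-29015 + (33 - 1170 - 539)/(-166)) = -84469/(-29015 - 1/166*(-1676)) = -84469/(-29015 + 838/83) = -84469/(-2407407/83) = -84469*(-83/2407407) = 7010927/2407407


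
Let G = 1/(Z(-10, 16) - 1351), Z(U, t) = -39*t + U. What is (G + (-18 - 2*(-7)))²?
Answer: 63059481/3940225 ≈ 16.004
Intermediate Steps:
Z(U, t) = U - 39*t
G = -1/1985 (G = 1/((-10 - 39*16) - 1351) = 1/((-10 - 624) - 1351) = 1/(-634 - 1351) = 1/(-1985) = -1/1985 ≈ -0.00050378)
(G + (-18 - 2*(-7)))² = (-1/1985 + (-18 - 2*(-7)))² = (-1/1985 + (-18 + 14))² = (-1/1985 - 4)² = (-7941/1985)² = 63059481/3940225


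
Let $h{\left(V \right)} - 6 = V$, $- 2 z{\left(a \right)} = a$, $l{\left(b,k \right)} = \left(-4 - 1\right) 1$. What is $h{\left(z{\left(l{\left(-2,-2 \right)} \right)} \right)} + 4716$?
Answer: $\frac{9449}{2} \approx 4724.5$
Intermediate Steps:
$l{\left(b,k \right)} = -5$ ($l{\left(b,k \right)} = \left(-5\right) 1 = -5$)
$z{\left(a \right)} = - \frac{a}{2}$
$h{\left(V \right)} = 6 + V$
$h{\left(z{\left(l{\left(-2,-2 \right)} \right)} \right)} + 4716 = \left(6 - - \frac{5}{2}\right) + 4716 = \left(6 + \frac{5}{2}\right) + 4716 = \frac{17}{2} + 4716 = \frac{9449}{2}$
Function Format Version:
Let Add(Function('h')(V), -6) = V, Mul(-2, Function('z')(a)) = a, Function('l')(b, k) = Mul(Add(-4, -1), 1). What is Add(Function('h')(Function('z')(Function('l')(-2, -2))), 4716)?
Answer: Rational(9449, 2) ≈ 4724.5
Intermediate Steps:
Function('l')(b, k) = -5 (Function('l')(b, k) = Mul(-5, 1) = -5)
Function('z')(a) = Mul(Rational(-1, 2), a)
Function('h')(V) = Add(6, V)
Add(Function('h')(Function('z')(Function('l')(-2, -2))), 4716) = Add(Add(6, Mul(Rational(-1, 2), -5)), 4716) = Add(Add(6, Rational(5, 2)), 4716) = Add(Rational(17, 2), 4716) = Rational(9449, 2)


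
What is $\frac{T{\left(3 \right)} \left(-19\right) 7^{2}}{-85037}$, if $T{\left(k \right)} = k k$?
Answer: $\frac{8379}{85037} \approx 0.098534$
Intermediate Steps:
$T{\left(k \right)} = k^{2}$
$\frac{T{\left(3 \right)} \left(-19\right) 7^{2}}{-85037} = \frac{3^{2} \left(-19\right) 7^{2}}{-85037} = 9 \left(-19\right) 49 \left(- \frac{1}{85037}\right) = \left(-171\right) 49 \left(- \frac{1}{85037}\right) = \left(-8379\right) \left(- \frac{1}{85037}\right) = \frac{8379}{85037}$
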